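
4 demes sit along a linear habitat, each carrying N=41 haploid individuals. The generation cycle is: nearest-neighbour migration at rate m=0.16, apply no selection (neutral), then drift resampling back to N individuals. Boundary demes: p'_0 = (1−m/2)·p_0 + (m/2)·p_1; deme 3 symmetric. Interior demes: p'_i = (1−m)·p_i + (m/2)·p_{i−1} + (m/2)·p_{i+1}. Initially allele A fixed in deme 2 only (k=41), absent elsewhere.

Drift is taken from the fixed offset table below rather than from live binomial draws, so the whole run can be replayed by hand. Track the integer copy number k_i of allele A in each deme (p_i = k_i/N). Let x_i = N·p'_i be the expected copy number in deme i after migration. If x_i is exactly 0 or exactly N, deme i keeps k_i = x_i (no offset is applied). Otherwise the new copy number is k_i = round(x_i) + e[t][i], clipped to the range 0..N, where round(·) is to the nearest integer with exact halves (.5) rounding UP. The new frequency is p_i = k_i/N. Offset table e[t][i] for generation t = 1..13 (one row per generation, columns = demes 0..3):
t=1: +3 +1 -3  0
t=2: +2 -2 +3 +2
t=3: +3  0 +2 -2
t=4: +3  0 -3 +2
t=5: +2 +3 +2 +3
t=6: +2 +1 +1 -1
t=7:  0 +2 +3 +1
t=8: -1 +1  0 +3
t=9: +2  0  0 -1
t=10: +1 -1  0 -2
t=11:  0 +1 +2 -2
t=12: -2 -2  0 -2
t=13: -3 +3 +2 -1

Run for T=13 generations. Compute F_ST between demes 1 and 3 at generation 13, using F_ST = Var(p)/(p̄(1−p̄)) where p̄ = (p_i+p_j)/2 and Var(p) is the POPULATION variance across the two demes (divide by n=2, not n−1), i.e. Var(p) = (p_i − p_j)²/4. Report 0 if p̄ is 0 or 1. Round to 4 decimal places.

t=0: k=[0 0 41 0]
t=1: x=[0.0000 3.2800 34.4400 3.2800] k=[0 4 31 3]
t=2: x=[0.3200 5.8400 26.6000 5.2400] k=[2 4 30 7]
t=3: x=[2.1600 5.9200 26.0800 8.8400] k=[5 6 28 7]
t=4: x=[5.0800 7.6800 24.5600 8.6800] k=[8 8 22 11]
t=5: x=[8.0000 9.1200 20.0000 11.8800] k=[10 12 22 15]
t=6: x=[10.1600 12.6400 20.6400 15.5600] k=[12 14 22 15]
t=7: x=[12.1600 14.4800 20.8000 15.5600] k=[12 16 24 17]
t=8: x=[12.3200 16.3200 22.8000 17.5600] k=[11 17 23 21]
t=9: x=[11.4800 17.0000 22.3600 21.1600] k=[13 17 22 20]
t=10: x=[13.3200 17.0800 21.4400 20.1600] k=[14 16 21 18]
t=11: x=[14.1600 16.2400 20.3600 18.2400] k=[14 17 22 16]
t=12: x=[14.2400 17.1600 21.1200 16.4800] k=[12 15 21 14]
t=13: x=[12.2400 15.2400 19.9600 14.5600] k=[9 18 22 14]

0.0100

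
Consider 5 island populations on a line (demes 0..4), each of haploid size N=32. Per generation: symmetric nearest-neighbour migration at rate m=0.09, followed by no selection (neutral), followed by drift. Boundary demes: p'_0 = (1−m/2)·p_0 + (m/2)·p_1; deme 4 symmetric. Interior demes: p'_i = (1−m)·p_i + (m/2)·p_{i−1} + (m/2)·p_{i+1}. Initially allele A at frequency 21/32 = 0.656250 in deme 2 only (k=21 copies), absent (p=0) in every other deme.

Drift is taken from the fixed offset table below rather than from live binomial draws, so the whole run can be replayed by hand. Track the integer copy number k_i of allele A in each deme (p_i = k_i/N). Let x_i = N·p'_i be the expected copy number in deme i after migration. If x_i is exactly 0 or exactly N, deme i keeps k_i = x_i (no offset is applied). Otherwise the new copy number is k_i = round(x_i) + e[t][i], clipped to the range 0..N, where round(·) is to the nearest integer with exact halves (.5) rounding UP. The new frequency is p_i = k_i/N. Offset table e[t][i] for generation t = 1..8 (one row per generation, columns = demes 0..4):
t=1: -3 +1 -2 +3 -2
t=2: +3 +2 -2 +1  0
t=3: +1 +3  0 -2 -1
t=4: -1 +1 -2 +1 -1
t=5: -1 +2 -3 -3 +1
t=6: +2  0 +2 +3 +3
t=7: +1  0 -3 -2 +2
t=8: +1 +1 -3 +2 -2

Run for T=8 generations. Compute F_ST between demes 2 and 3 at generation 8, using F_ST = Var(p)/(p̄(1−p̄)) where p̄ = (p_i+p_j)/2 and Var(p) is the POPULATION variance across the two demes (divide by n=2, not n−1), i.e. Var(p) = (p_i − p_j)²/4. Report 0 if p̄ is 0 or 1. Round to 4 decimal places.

t=0: k=[0 0 21 0 0]
t=1: x=[0.0000 0.9450 19.1100 0.9450 0.0000] k=[0 2 17 4 0]
t=2: x=[0.0900 2.5850 15.7400 4.4050 0.1800] k=[3 5 14 5 0]
t=3: x=[3.0900 5.3150 13.1900 5.1800 0.2250] k=[4 8 13 3 0]
t=4: x=[4.1800 8.0450 12.3250 3.3150 0.1350] k=[3 9 10 4 0]
t=5: x=[3.2700 8.7750 9.6850 4.0900 0.1800] k=[2 11 7 1 1]
t=6: x=[2.4050 10.4150 6.9100 1.2700 1.0000] k=[4 10 9 4 4]
t=7: x=[4.2700 9.6850 8.8200 4.2250 4.0000] k=[5 10 6 2 6]
t=8: x=[5.2250 9.5950 6.0000 2.3600 5.8200] k=[6 11 3 4 4]

0.0025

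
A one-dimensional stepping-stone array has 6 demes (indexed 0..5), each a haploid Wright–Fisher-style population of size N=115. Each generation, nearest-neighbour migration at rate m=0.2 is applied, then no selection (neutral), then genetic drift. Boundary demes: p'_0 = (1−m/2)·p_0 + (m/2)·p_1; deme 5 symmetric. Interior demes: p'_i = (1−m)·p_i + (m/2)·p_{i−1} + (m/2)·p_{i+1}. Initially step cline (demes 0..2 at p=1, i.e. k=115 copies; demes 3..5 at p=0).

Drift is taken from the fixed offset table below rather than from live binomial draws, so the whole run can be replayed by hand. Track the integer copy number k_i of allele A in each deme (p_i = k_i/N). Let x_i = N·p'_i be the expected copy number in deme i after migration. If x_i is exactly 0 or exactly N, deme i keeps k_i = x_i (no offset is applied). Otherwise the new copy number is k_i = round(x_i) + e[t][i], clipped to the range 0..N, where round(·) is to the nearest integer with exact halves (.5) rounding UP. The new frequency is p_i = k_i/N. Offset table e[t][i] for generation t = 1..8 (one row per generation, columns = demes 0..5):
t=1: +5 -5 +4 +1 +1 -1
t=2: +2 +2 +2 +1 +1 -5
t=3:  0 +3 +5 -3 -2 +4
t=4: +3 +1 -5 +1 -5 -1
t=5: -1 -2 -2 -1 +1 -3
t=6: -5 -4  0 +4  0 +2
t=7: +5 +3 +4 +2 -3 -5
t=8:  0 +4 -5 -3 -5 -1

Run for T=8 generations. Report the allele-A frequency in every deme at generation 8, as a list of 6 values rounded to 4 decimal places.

[0.9826, 0.9391, 0.6696, 0.3478, 0.0435, 0.0000]

t=0: k=[115 115 115 0 0 0]
t=1: x=[115.0000 115.0000 103.5000 11.5000 0.0000 0.0000] k=[115 115 108 13 0 0]
t=2: x=[115.0000 114.3000 99.2000 21.2000 1.3000 0.0000] k=[115 115 101 22 2 0]
t=3: x=[115.0000 113.6000 94.5000 27.9000 3.8000 0.2000] k=[115 115 100 25 2 4]
t=4: x=[115.0000 113.5000 94.0000 30.2000 4.5000 3.8000] k=[115 115 89 31 0 3]
t=5: x=[115.0000 112.4000 85.8000 33.7000 3.4000 2.7000] k=[115 110 84 33 4 0]
t=6: x=[114.5000 107.9000 81.5000 35.2000 6.5000 0.4000] k=[110 104 82 39 7 2]
t=7: x=[109.4000 102.4000 79.9000 40.1000 9.7000 2.5000] k=[114 105 84 42 7 0]
t=8: x=[113.1000 103.8000 81.9000 42.7000 9.8000 0.7000] k=[113 108 77 40 5 0]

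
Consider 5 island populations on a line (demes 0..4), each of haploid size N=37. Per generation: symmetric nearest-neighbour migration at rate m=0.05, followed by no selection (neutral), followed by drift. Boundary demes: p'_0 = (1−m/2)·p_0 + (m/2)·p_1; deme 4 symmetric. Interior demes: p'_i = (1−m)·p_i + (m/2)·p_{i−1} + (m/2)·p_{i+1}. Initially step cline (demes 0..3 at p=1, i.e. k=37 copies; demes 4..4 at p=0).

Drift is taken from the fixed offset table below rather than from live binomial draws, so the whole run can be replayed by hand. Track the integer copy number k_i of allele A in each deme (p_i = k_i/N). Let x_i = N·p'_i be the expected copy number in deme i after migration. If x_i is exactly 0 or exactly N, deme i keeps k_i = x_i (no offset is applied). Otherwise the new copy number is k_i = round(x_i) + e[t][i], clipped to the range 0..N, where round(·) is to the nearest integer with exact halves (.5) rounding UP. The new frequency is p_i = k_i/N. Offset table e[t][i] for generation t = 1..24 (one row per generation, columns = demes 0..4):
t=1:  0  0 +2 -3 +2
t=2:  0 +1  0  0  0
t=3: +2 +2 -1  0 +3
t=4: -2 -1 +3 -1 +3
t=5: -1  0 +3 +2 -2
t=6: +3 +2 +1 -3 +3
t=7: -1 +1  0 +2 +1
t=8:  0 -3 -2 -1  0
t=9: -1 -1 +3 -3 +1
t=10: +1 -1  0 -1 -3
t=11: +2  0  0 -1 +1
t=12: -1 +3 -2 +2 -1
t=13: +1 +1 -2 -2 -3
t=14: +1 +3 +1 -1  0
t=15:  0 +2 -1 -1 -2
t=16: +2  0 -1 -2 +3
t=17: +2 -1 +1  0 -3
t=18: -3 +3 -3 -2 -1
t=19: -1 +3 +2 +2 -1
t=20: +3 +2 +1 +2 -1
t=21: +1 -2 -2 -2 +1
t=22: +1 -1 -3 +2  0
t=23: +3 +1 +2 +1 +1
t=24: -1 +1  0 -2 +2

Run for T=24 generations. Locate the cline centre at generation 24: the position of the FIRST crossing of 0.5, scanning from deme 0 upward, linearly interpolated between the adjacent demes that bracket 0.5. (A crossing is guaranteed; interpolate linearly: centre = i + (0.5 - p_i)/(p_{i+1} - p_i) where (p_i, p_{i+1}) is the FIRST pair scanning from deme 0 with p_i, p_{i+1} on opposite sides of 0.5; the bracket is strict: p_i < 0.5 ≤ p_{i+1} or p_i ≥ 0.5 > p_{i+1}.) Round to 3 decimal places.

3.269

t=0: k=[37 37 37 37 0]
t=1: x=[37.0000 37.0000 37.0000 36.0750 0.9250] k=[37 37 37 33 3]
t=2: x=[37.0000 37.0000 36.9000 32.3500 3.7500] k=[37 37 37 32 4]
t=3: x=[37.0000 37.0000 36.8750 31.4250 4.7000] k=[37 37 36 31 8]
t=4: x=[37.0000 36.9750 35.9000 30.5500 8.5750] k=[37 36 37 30 12]
t=5: x=[36.9750 36.0500 36.8000 29.7250 12.4500] k=[36 36 37 32 10]
t=6: x=[36.0000 36.0250 36.8500 31.5750 10.5500] k=[37 37 37 29 14]
t=7: x=[37.0000 37.0000 36.8000 28.8250 14.3750] k=[37 37 37 31 15]
t=8: x=[37.0000 37.0000 36.8500 30.7500 15.4000] k=[37 37 35 30 15]
t=9: x=[37.0000 36.9500 34.9250 29.7500 15.3750] k=[37 36 37 27 16]
t=10: x=[36.9750 36.0500 36.7250 26.9750 16.2750] k=[37 35 37 26 13]
t=11: x=[36.9500 35.1000 36.6750 25.9500 13.3250] k=[37 35 37 25 14]
t=12: x=[36.9500 35.1000 36.6500 25.0250 14.2750] k=[36 37 35 27 13]
t=13: x=[36.0250 36.9250 34.8500 26.8500 13.3500] k=[37 37 33 25 10]
t=14: x=[37.0000 36.9000 32.9000 24.8250 10.3750] k=[37 37 34 24 10]
t=15: x=[37.0000 36.9250 33.8250 23.9000 10.3500] k=[37 37 33 23 8]
t=16: x=[37.0000 36.9000 32.8500 22.8750 8.3750] k=[37 37 32 21 11]
t=17: x=[37.0000 36.8750 31.8500 21.0250 11.2500] k=[37 36 33 21 8]
t=18: x=[36.9750 35.9500 32.7750 20.9750 8.3250] k=[34 37 30 19 7]
t=19: x=[34.0750 36.7500 29.9000 18.9750 7.3000] k=[33 37 32 21 6]
t=20: x=[33.1000 36.7750 31.8500 20.9000 6.3750] k=[36 37 33 23 5]
t=21: x=[36.0250 36.8750 32.8500 22.8000 5.4500] k=[37 35 31 21 6]
t=22: x=[36.9500 34.9500 30.8500 20.8750 6.3750] k=[37 34 28 23 6]
t=23: x=[36.9250 33.9250 28.0250 22.7000 6.4250] k=[37 35 30 24 7]
t=24: x=[36.9500 34.9250 29.9750 23.7250 7.4250] k=[36 36 30 22 9]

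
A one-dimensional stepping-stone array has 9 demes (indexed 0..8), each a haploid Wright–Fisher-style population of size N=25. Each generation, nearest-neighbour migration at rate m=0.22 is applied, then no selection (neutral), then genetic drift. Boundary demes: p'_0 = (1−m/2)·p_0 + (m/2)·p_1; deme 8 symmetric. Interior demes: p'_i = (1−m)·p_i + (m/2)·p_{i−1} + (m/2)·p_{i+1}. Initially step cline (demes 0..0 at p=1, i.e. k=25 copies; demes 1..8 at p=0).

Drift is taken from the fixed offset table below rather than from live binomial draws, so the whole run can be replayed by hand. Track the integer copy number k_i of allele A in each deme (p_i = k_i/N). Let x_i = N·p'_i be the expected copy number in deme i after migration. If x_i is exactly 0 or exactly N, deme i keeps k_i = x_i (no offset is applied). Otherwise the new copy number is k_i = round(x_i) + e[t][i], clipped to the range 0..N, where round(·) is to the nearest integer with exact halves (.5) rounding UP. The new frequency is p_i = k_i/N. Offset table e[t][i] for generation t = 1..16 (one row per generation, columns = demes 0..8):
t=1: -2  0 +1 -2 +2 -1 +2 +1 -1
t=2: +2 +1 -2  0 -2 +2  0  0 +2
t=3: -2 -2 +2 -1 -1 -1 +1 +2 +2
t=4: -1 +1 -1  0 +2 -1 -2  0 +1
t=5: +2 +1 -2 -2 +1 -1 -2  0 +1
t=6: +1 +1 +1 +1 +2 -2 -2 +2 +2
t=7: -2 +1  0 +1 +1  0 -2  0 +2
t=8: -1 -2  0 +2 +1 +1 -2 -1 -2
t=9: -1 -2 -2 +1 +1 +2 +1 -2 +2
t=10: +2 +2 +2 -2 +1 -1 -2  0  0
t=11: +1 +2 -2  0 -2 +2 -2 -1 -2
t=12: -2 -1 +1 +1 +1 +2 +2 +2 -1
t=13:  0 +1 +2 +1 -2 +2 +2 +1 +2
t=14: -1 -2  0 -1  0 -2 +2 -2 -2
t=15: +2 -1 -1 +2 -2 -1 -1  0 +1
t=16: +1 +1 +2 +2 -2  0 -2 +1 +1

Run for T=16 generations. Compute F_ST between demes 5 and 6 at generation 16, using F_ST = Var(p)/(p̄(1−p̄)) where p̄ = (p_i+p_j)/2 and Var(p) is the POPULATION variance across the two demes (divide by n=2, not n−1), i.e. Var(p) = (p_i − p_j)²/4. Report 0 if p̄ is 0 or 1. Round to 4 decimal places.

t=0: k=[25 0 0 0 0 0 0 0 0]
t=1: x=[22.2500 2.7500 0.0000 0.0000 0.0000 0.0000 0.0000 0.0000 0.0000] k=[20 3 0 0 0 0 0 0 0]
t=2: x=[18.1300 4.5400 0.3300 0.0000 0.0000 0.0000 0.0000 0.0000 0.0000] k=[20 6 0 0 0 0 0 0 0]
t=3: x=[18.4600 6.8800 0.6600 0.0000 0.0000 0.0000 0.0000 0.0000 0.0000] k=[16 5 3 0 0 0 0 0 0]
t=4: x=[14.7900 5.9900 2.8900 0.3300 0.0000 0.0000 0.0000 0.0000 0.0000] k=[14 7 2 0 0 0 0 0 0]
t=5: x=[13.2300 7.2200 2.3300 0.2200 0.0000 0.0000 0.0000 0.0000 0.0000] k=[15 8 0 0 0 0 0 0 0]
t=6: x=[14.2300 7.8900 0.8800 0.0000 0.0000 0.0000 0.0000 0.0000 0.0000] k=[15 9 2 0 0 0 0 0 0]
t=7: x=[14.3400 8.8900 2.5500 0.2200 0.0000 0.0000 0.0000 0.0000 0.0000] k=[12 10 3 1 0 0 0 0 0]
t=8: x=[11.7800 9.4500 3.5500 1.1100 0.1100 0.0000 0.0000 0.0000 0.0000] k=[11 7 4 3 1 0 0 0 0]
t=9: x=[10.5600 7.1100 4.2200 2.8900 1.1100 0.1100 0.0000 0.0000 0.0000] k=[10 5 2 4 2 2 0 0 0]
t=10: x=[9.4500 5.2200 2.5500 3.5600 2.2200 1.7800 0.2200 0.0000 0.0000] k=[11 7 5 2 3 1 0 0 0]
t=11: x=[10.5600 7.2200 4.8900 2.4400 2.6700 1.1100 0.1100 0.0000 0.0000] k=[12 9 3 2 1 3 0 0 0]
t=12: x=[11.6700 8.6700 3.5500 2.0000 1.3300 2.4500 0.3300 0.0000 0.0000] k=[10 8 5 3 2 4 2 0 0]
t=13: x=[9.7800 7.8900 5.1100 3.1100 2.3300 3.5600 2.0000 0.2200 0.0000] k=[10 9 7 4 0 6 4 1 0]
t=14: x=[9.8900 8.8900 6.8900 3.8900 1.1000 5.1200 3.8900 1.2200 0.1100] k=[9 7 7 3 1 3 6 0 0]
t=15: x=[8.7800 7.2200 6.5600 3.2200 1.4400 3.1100 5.0100 0.6600 0.0000] k=[11 6 6 5 0 2 4 1 0]
t=16: x=[10.4500 6.5500 5.8900 4.5600 0.7700 2.0000 3.4500 1.2200 0.1100] k=[11 8 8 7 0 2 1 2 1]

0.0071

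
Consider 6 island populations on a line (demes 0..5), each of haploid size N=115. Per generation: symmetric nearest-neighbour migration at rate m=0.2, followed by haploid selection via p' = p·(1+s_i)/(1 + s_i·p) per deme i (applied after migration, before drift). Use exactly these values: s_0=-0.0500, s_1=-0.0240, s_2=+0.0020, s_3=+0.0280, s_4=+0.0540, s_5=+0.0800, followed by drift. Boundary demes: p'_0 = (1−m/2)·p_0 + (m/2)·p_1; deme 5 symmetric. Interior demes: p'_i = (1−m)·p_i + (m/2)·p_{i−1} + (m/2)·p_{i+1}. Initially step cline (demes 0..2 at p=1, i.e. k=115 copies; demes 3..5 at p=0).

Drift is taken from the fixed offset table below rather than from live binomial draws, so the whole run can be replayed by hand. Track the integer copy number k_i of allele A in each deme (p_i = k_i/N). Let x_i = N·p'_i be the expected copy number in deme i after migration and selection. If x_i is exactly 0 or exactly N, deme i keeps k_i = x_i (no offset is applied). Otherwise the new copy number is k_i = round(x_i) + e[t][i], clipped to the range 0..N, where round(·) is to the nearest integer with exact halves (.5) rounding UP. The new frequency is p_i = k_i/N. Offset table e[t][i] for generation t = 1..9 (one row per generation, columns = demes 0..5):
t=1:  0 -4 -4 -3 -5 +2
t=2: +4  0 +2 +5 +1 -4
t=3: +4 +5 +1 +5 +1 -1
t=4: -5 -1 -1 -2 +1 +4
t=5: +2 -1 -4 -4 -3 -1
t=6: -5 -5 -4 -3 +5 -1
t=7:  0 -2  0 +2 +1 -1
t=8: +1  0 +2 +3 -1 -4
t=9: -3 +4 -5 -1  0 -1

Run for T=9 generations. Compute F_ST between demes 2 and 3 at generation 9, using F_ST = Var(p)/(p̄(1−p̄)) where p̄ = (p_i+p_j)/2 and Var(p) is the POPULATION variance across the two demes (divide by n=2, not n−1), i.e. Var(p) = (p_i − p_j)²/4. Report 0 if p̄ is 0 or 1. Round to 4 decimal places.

t=0: k=[115 115 115 0 0 0]
t=1: x=[115.0000 115.0000 103.5207 11.7890 0.0000 0.0000] k=[115 115 100 9 0 0]
t=2: x=[115.0000 113.4636 92.4363 17.6079 0.9482 0.0000] k=[115 113 94 23 2 0]
t=3: x=[114.7895 111.2120 88.8404 28.5891 4.1031 0.2160] k=[115 115 90 34 5 0]
t=4: x=[115.0000 112.4399 86.9424 37.3935 7.7726 0.5398] k=[115 111 86 35 9 5]
t=5: x=[114.5790 108.7581 83.4458 38.2012 11.7430 5.8102] k=[115 108 79 34 9 5]
t=6: x=[114.2634 105.5923 77.4505 36.6864 11.6387 5.8102] k=[109 101 73 34 17 5]
t=7: x=[107.8643 98.6625 71.9538 36.8885 18.2947 6.6672] k=[108 97 72 39 19 6]
t=8: x=[106.5052 95.2051 71.2542 41.0258 20.5735 7.8442] k=[108 95 73 44 20 4]
t=9: x=[106.2962 93.6813 72.3536 45.2557 21.7111 6.0245] k=[103 98 67 44 22 5]

0.0400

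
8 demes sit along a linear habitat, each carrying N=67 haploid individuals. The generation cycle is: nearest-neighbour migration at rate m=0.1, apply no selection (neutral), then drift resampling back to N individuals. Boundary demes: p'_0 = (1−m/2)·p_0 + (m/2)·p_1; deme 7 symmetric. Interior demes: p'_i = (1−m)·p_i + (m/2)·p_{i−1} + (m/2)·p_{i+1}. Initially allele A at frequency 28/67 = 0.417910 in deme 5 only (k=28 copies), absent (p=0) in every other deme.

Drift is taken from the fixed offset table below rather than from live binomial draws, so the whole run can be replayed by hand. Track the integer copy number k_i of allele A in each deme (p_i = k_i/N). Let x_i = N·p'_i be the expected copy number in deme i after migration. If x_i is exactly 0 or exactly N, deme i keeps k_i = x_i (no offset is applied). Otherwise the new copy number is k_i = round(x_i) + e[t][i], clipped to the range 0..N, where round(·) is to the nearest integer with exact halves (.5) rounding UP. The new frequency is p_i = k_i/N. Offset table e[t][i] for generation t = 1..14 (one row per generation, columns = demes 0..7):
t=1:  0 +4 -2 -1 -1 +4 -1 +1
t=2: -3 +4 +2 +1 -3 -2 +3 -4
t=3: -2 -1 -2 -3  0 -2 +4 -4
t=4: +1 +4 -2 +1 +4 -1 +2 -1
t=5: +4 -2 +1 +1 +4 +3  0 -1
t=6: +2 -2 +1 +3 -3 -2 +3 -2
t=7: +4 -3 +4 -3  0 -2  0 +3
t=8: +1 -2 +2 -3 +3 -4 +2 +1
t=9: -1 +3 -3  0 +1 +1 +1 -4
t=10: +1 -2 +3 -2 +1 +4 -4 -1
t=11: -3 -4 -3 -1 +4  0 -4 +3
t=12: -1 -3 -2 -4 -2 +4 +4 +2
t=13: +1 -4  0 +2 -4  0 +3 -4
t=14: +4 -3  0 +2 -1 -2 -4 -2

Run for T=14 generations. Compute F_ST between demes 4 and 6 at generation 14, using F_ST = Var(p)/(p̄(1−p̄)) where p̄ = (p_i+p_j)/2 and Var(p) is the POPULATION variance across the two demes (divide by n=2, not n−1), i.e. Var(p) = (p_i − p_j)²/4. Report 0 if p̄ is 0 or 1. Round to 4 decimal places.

0.0005

t=0: k=[0 0 0 0 0 28 0 0]
t=1: x=[0.0000 0.0000 0.0000 0.0000 1.4000 25.2000 1.4000 0.0000] k=[0 0 0 0 0 29 0 0]
t=2: x=[0.0000 0.0000 0.0000 0.0000 1.4500 26.1000 1.4500 0.0000] k=[0 0 0 0 0 24 4 0]
t=3: x=[0.0000 0.0000 0.0000 0.0000 1.2000 21.8000 4.8000 0.2000] k=[0 0 0 0 1 20 9 0]
t=4: x=[0.0000 0.0000 0.0000 0.0500 1.9000 18.5000 9.1000 0.4500] k=[0 0 0 1 6 18 11 0]
t=5: x=[0.0000 0.0000 0.0500 1.2000 6.3500 17.0500 10.8000 0.5500] k=[0 0 1 2 10 20 11 0]
t=6: x=[0.0000 0.0500 1.0000 2.3500 10.1000 19.0500 10.9000 0.5500] k=[0 0 2 5 7 17 14 0]
t=7: x=[0.0000 0.1000 2.0500 4.9500 7.4000 16.3500 13.4500 0.7000] k=[0 0 6 2 7 14 13 4]
t=8: x=[0.0000 0.3000 5.5000 2.4500 7.1000 13.6000 12.6000 4.4500] k=[0 0 8 0 10 10 15 5]
t=9: x=[0.0000 0.4000 7.2000 0.9000 9.5000 10.2500 14.2500 5.5000] k=[0 3 4 1 11 11 15 2]
t=10: x=[0.1500 2.9000 3.8000 1.6500 10.5000 11.2000 14.1500 2.6500] k=[1 1 7 0 12 15 10 2]
t=11: x=[1.0000 1.3000 6.3500 0.9500 11.5500 14.6000 9.8500 2.4000] k=[0 0 3 0 16 15 6 5]
t=12: x=[0.0000 0.1500 2.7000 0.9500 15.1500 14.6000 6.4000 5.0500] k=[0 0 1 0 13 19 10 7]
t=13: x=[0.0000 0.0500 0.9000 0.7000 12.6500 18.2500 10.3000 7.1500] k=[0 0 1 3 9 18 13 3]
t=14: x=[0.0000 0.0500 1.0500 3.2000 9.1500 17.3000 12.7500 3.5000] k=[0 0 1 5 8 15 9 2]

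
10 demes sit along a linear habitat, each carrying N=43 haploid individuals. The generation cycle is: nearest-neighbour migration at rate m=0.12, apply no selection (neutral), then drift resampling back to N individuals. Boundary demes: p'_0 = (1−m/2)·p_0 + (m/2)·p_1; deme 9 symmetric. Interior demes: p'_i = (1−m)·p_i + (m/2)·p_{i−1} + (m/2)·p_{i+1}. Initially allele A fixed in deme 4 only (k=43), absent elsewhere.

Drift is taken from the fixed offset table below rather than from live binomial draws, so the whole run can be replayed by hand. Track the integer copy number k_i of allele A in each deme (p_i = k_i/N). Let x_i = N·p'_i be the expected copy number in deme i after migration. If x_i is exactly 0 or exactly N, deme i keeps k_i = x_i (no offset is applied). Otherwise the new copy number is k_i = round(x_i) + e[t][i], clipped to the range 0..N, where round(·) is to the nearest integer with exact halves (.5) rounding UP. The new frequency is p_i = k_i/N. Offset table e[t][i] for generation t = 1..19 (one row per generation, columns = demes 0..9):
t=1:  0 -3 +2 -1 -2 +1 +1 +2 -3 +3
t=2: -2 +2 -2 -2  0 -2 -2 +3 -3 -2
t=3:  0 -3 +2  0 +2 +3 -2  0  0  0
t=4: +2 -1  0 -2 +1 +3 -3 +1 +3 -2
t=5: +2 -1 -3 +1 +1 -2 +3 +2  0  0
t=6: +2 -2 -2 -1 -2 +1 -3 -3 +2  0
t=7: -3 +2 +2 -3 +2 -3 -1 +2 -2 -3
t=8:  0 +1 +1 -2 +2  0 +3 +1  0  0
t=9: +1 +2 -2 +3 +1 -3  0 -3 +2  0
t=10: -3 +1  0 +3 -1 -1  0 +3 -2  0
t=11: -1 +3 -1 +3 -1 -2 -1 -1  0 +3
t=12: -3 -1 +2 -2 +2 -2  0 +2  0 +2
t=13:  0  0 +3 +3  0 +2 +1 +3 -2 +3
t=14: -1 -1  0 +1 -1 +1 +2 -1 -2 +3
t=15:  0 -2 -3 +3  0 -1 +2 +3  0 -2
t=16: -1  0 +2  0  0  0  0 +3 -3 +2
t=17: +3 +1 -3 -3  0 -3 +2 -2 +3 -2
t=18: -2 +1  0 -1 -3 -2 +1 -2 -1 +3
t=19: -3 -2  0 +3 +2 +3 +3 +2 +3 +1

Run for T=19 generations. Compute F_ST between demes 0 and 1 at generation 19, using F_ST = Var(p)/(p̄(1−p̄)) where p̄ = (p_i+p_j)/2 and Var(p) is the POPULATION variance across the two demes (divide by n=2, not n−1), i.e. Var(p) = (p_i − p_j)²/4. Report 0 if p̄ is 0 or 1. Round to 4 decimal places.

t=0: k=[0 0 0 0 43 0 0 0 0 0]
t=1: x=[0.0000 0.0000 0.0000 2.5800 37.8400 2.5800 0.0000 0.0000 0.0000 0.0000] k=[0 0 0 2 36 4 0 0 0 0]
t=2: x=[0.0000 0.0000 0.1200 3.9200 32.0400 5.6800 0.2400 0.0000 0.0000 0.0000] k=[0 0 0 2 32 4 0 0 0 0]
t=3: x=[0.0000 0.0000 0.1200 3.6800 28.5200 5.4400 0.2400 0.0000 0.0000 0.0000] k=[0 0 2 4 31 8 0 0 0 0]
t=4: x=[0.0000 0.1200 2.0000 5.5000 28.0000 8.9000 0.4800 0.0000 0.0000 0.0000] k=[0 0 2 4 29 12 0 0 0 0]
t=5: x=[0.0000 0.1200 2.0000 5.3800 26.4800 12.3000 0.7200 0.0000 0.0000 0.0000] k=[0 0 0 6 27 10 4 0 0 0]
t=6: x=[0.0000 0.0000 0.3600 6.9000 24.7200 10.6600 4.1200 0.2400 0.0000 0.0000] k=[0 0 0 6 23 12 1 0 0 0]
t=7: x=[0.0000 0.0000 0.3600 6.6600 21.3200 12.0000 1.6000 0.0600 0.0000 0.0000] k=[0 0 2 4 23 9 1 2 0 0]
t=8: x=[0.0000 0.1200 2.0000 5.0200 21.0200 9.3600 1.5400 1.8200 0.1200 0.0000] k=[0 1 3 3 23 9 5 3 0 0]
t=9: x=[0.0600 1.0600 2.8800 4.2000 20.9600 9.6000 5.1200 2.9400 0.1800 0.0000] k=[1 3 1 7 22 7 5 0 2 0]
t=10: x=[1.1200 2.7600 1.4800 7.5400 20.2000 7.7800 4.8200 0.4200 1.7600 0.1200] k=[0 4 1 11 19 7 5 3 0 0]
t=11: x=[0.2400 3.5800 1.7800 10.8800 17.8000 7.6000 5.0000 2.9400 0.1800 0.0000] k=[0 7 1 14 17 6 4 2 0 0]
t=12: x=[0.4200 6.2200 2.1400 13.4000 16.1600 6.5400 4.0000 2.0000 0.1200 0.0000] k=[0 5 4 11 18 5 4 4 0 0]
t=13: x=[0.3000 4.6400 4.4800 11.0000 16.8000 5.7200 4.0600 3.7600 0.2400 0.0000] k=[0 5 7 14 17 8 5 7 0 0]
t=14: x=[0.3000 4.8200 7.3000 13.7600 16.2800 8.3600 5.3000 6.4600 0.4200 0.0000] k=[0 4 7 15 15 9 7 5 0 0]
t=15: x=[0.2400 3.9400 7.3000 14.5200 14.6400 9.2400 7.0000 4.8200 0.3000 0.0000] k=[0 2 4 18 15 8 9 8 0 0]
t=16: x=[0.1200 2.0000 4.7200 16.9800 14.7600 8.4800 8.8800 7.5800 0.4800 0.0000] k=[0 2 7 17 15 8 9 11 0 0]
t=17: x=[0.1200 2.1800 7.3000 16.2800 14.7000 8.4800 9.0600 10.2200 0.6600 0.0000] k=[3 3 4 13 15 5 11 8 4 0]
t=18: x=[3.0000 3.0600 4.4800 12.5800 14.2800 5.9600 10.4600 7.9400 4.0000 0.2400] k=[1 4 4 12 11 4 11 6 3 3]
t=19: x=[1.1800 3.8200 4.4800 11.4600 10.6400 4.8400 10.2800 6.1200 3.1800 3.0000] k=[0 2 4 14 13 8 13 8 6 4]

0.0238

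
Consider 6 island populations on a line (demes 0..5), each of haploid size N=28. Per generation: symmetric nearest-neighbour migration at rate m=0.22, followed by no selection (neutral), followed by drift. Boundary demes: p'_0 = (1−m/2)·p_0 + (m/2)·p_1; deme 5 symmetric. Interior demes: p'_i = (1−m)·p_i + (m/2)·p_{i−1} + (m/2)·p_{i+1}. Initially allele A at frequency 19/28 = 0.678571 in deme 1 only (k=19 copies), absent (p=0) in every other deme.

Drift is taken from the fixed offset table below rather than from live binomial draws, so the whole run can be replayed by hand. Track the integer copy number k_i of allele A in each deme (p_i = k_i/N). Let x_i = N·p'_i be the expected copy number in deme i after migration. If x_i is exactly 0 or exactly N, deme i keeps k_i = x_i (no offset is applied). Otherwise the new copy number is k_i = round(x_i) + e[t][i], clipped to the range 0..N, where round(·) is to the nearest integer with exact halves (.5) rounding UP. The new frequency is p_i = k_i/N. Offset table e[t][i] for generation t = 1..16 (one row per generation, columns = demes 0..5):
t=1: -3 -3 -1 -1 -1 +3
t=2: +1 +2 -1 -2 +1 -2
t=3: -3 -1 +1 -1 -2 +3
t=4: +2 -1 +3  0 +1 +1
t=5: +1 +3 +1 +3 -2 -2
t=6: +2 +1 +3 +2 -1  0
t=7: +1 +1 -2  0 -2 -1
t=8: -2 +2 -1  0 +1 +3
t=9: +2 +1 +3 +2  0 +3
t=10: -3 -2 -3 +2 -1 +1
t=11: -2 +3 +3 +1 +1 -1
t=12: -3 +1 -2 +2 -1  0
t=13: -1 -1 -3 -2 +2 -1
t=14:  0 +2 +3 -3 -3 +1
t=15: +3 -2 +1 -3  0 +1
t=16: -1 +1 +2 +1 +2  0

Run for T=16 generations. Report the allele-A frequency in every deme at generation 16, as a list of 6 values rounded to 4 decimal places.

[0.2143, 0.2857, 0.3929, 0.1429, 0.1786, 0.1429]

t=0: k=[0 19 0 0 0 0]
t=1: x=[2.0900 14.8200 2.0900 0.0000 0.0000 0.0000] k=[0 12 1 0 0 0]
t=2: x=[1.3200 9.4700 2.1000 0.1100 0.0000 0.0000] k=[2 11 1 0 0 0]
t=3: x=[2.9900 8.9100 1.9900 0.1100 0.0000 0.0000] k=[0 8 3 0 0 0]
t=4: x=[0.8800 6.5700 3.2200 0.3300 0.0000 0.0000] k=[3 6 6 0 0 0]
t=5: x=[3.3300 5.6700 5.3400 0.6600 0.0000 0.0000] k=[4 9 6 4 0 0]
t=6: x=[4.5500 8.1200 6.1100 3.7800 0.4400 0.0000] k=[7 9 9 6 0 0]
t=7: x=[7.2200 8.7800 8.6700 5.6700 0.6600 0.0000] k=[8 10 7 6 0 0]
t=8: x=[8.2200 9.4500 7.2200 5.4500 0.6600 0.0000] k=[6 11 6 5 2 0]
t=9: x=[6.5500 9.9000 6.4400 4.7800 2.1100 0.2200] k=[9 11 9 7 2 3]
t=10: x=[9.2200 10.5600 9.0000 6.6700 2.6600 2.8900] k=[6 9 6 9 2 4]
t=11: x=[6.3300 8.3400 6.6600 7.9000 2.9900 3.7800] k=[4 11 10 9 4 3]
t=12: x=[4.7700 10.1200 10.0000 8.5600 4.4400 3.1100] k=[2 11 8 11 3 3]
t=13: x=[2.9900 9.6800 8.6600 9.7900 3.8800 3.0000] k=[2 9 6 8 6 2]
t=14: x=[2.7700 7.9000 6.5500 7.5600 5.7800 2.4400] k=[3 10 10 5 3 3]
t=15: x=[3.7700 9.2300 9.4500 5.3300 3.2200 3.0000] k=[7 7 10 2 3 4]
t=16: x=[7.0000 7.3300 8.7900 2.9900 3.0000 3.8900] k=[6 8 11 4 5 4]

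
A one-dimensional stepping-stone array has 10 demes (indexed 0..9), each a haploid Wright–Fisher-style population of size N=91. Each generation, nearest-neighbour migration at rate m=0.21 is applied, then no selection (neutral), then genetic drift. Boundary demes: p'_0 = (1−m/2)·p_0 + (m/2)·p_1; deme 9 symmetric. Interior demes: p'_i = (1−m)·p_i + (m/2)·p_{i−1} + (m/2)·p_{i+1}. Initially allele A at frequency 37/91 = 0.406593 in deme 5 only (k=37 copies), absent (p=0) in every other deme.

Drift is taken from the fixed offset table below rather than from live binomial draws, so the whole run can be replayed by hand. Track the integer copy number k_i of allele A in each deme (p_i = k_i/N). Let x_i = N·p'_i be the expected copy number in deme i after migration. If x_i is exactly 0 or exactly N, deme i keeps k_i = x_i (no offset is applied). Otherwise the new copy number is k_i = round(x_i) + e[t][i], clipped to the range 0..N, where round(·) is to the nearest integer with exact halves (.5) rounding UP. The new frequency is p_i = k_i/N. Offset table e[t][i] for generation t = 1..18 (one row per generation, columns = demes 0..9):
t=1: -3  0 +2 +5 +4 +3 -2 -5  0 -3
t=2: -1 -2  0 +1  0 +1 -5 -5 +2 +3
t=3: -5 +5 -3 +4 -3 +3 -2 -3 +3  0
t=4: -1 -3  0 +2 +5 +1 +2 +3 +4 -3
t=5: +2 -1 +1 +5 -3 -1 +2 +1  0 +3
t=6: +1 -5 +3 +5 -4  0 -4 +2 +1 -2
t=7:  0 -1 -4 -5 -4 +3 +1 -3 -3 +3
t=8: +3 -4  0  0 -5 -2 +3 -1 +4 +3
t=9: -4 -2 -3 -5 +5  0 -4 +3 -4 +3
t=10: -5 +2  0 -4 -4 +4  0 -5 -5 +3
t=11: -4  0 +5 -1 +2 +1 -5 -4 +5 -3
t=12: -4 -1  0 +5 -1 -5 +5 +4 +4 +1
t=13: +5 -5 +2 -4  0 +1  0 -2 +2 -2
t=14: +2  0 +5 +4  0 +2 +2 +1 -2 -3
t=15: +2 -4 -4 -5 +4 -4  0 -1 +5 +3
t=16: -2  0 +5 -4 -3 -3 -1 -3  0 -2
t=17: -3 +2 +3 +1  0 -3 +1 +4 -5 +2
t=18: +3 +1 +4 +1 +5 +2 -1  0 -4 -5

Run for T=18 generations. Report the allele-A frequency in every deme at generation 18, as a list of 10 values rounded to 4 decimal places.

[0.0330, 0.0440, 0.1319, 0.0440, 0.0989, 0.0549, 0.0659, 0.0879, 0.0110, 0.0330]

t=0: k=[0 0 0 0 0 37 0 0 0 0]
t=1: x=[0.0000 0.0000 0.0000 0.0000 3.8850 29.2300 3.8850 0.0000 0.0000 0.0000] k=[0 0 0 0 8 32 2 0 0 0]
t=2: x=[0.0000 0.0000 0.0000 0.8400 9.6800 26.3300 4.9400 0.2100 0.0000 0.0000] k=[0 0 0 2 10 27 0 0 0 0]
t=3: x=[0.0000 0.0000 0.2100 2.6300 10.9450 22.3800 2.8350 0.0000 0.0000 0.0000] k=[0 0 0 7 8 25 1 0 0 0]
t=4: x=[0.0000 0.0000 0.7350 6.3700 9.6800 20.6950 3.4150 0.1050 0.0000 0.0000] k=[0 0 1 8 15 22 5 3 0 0]
t=5: x=[0.0000 0.1050 1.6300 8.0000 15.0000 19.4800 6.5750 2.8950 0.3150 0.0000] k=[0 0 3 13 12 18 9 4 0 0]
t=6: x=[0.0000 0.3150 3.7350 11.8450 12.7350 16.4250 9.4200 4.1050 0.4200 0.0000] k=[0 0 7 17 9 16 5 6 1 0]
t=7: x=[0.0000 0.7350 7.3150 15.1100 10.5750 14.1100 6.2600 5.3700 1.4200 0.1050] k=[0 0 3 10 7 17 7 2 0 3]
t=8: x=[0.0000 0.3150 3.4200 8.9500 8.3650 14.9000 7.5250 2.3150 0.5250 2.6850] k=[0 0 3 9 3 13 11 1 5 6]
t=9: x=[0.0000 0.3150 3.3150 7.7400 4.6800 11.7400 10.1600 2.4700 4.6850 5.8950] k=[0 0 0 3 10 12 6 5 1 9]
t=10: x=[0.0000 0.0000 0.3150 3.4200 9.4750 11.1600 6.5250 4.6850 2.2600 8.1600] k=[0 0 0 0 5 15 7 0 0 11]
t=11: x=[0.0000 0.0000 0.0000 0.5250 5.5250 13.1100 7.1050 0.7350 1.1550 9.8450] k=[0 0 0 0 8 14 2 0 6 7]
t=12: x=[0.0000 0.0000 0.0000 0.8400 7.7900 12.1100 3.0500 0.8400 5.4750 6.8950] k=[0 0 0 6 7 7 8 5 9 8]
t=13: x=[0.0000 0.0000 0.6300 5.4750 6.8950 7.1050 7.5800 5.7350 8.4750 8.1050] k=[0 0 3 1 7 8 8 4 10 6]
t=14: x=[0.0000 0.3150 2.4750 1.8400 6.4750 7.8950 7.5800 5.0500 8.9500 6.4200] k=[0 0 7 6 6 10 10 6 7 3]
t=15: x=[0.0000 0.7350 6.1600 6.1050 6.4200 9.5800 9.5800 6.5250 6.4750 3.4200] k=[0 0 2 1 10 6 10 6 11 6]
t=16: x=[0.0000 0.2100 1.6850 2.0500 8.6350 6.8400 9.1600 6.9450 9.9500 6.5250] k=[0 0 7 0 6 4 8 4 10 5]
t=17: x=[0.0000 0.7350 5.5300 1.3650 5.1600 4.6300 7.1600 5.0500 8.8450 5.5250] k=[0 3 9 2 5 2 8 9 4 8]
t=18: x=[0.3150 3.3150 7.6350 3.0500 4.3700 2.9450 7.4750 8.3700 4.9450 7.5800] k=[3 4 12 4 9 5 6 8 1 3]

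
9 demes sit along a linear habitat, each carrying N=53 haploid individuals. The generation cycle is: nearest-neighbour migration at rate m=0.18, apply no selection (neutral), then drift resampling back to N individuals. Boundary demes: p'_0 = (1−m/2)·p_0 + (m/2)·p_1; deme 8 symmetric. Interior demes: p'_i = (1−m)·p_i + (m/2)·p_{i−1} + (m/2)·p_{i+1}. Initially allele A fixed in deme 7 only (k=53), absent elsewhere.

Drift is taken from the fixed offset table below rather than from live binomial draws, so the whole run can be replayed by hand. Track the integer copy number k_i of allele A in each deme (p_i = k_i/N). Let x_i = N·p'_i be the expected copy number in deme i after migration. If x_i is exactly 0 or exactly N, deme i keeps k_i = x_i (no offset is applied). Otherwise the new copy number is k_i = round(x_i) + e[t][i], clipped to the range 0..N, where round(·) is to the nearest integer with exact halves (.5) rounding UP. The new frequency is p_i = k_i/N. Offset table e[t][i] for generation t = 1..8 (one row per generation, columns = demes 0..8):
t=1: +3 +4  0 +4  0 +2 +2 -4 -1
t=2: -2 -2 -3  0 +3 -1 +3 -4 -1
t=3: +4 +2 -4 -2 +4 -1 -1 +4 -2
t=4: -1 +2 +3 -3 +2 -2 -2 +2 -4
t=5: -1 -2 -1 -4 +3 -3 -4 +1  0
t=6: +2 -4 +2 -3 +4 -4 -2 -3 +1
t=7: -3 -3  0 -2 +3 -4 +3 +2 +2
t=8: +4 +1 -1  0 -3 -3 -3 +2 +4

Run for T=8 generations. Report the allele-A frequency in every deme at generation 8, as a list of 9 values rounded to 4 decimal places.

t=0: k=[0 0 0 0 0 0 0 53 0]
t=1: x=[0.0000 0.0000 0.0000 0.0000 0.0000 0.0000 4.7700 43.4600 4.7700] k=[0 0 0 0 0 0 7 39 4]
t=2: x=[0.0000 0.0000 0.0000 0.0000 0.0000 0.6300 9.2500 32.9700 7.1500] k=[0 0 0 0 0 0 12 29 6]
t=3: x=[0.0000 0.0000 0.0000 0.0000 0.0000 1.0800 12.4500 25.4000 8.0700] k=[0 0 0 0 0 0 11 29 6]
t=4: x=[0.0000 0.0000 0.0000 0.0000 0.0000 0.9900 11.6300 25.3100 8.0700] k=[0 0 0 0 0 0 10 27 4]
t=5: x=[0.0000 0.0000 0.0000 0.0000 0.0000 0.9000 10.6300 23.4000 6.0700] k=[0 0 0 0 0 0 7 24 6]
t=6: x=[0.0000 0.0000 0.0000 0.0000 0.0000 0.6300 7.9000 20.8500 7.6200] k=[0 0 0 0 0 0 6 18 9]
t=7: x=[0.0000 0.0000 0.0000 0.0000 0.0000 0.5400 6.5400 16.1100 9.8100] k=[0 0 0 0 0 0 10 18 12]
t=8: x=[0.0000 0.0000 0.0000 0.0000 0.0000 0.9000 9.8200 16.7400 12.5400] k=[0 0 0 0 0 0 7 19 17]

[0.0000, 0.0000, 0.0000, 0.0000, 0.0000, 0.0000, 0.1321, 0.3585, 0.3208]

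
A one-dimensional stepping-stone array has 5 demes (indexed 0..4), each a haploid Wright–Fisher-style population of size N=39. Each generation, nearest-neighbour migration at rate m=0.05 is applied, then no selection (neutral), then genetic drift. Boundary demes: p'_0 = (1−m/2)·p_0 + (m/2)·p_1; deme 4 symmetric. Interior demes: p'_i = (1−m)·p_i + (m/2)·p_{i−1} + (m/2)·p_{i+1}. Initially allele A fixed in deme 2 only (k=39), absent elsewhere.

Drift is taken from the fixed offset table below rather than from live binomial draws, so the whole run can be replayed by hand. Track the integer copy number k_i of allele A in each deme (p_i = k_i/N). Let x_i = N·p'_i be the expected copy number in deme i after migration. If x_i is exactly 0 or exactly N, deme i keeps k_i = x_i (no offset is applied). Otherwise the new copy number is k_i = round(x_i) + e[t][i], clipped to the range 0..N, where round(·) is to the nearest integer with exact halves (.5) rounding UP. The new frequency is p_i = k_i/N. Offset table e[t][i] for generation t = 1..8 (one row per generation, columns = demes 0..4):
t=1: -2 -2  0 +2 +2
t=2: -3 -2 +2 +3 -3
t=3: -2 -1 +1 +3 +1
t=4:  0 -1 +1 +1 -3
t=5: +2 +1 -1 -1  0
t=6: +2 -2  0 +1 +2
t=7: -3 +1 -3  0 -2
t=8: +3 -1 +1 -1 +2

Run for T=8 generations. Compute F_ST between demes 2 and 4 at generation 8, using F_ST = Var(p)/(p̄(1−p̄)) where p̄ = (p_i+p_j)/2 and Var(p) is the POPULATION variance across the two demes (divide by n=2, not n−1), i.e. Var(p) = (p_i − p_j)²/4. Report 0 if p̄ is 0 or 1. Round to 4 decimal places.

0.4694

t=0: k=[0 0 39 0 0]
t=1: x=[0.0000 0.9750 37.0500 0.9750 0.0000] k=[0 0 37 3 0]
t=2: x=[0.0000 0.9250 35.2250 3.7750 0.0750] k=[0 0 37 7 0]
t=3: x=[0.0000 0.9250 35.3250 7.5750 0.1750] k=[0 0 36 11 1]
t=4: x=[0.0000 0.9000 34.4750 11.3750 1.2500] k=[0 0 35 12 0]
t=5: x=[0.0000 0.8750 33.5500 12.2750 0.3000] k=[0 2 33 11 0]
t=6: x=[0.0500 2.7250 31.6750 11.2750 0.2750] k=[2 1 32 12 2]
t=7: x=[1.9750 1.8000 30.7250 12.2500 2.2500] k=[0 3 28 12 0]
t=8: x=[0.0750 3.5500 26.9750 12.1000 0.3000] k=[3 3 28 11 2]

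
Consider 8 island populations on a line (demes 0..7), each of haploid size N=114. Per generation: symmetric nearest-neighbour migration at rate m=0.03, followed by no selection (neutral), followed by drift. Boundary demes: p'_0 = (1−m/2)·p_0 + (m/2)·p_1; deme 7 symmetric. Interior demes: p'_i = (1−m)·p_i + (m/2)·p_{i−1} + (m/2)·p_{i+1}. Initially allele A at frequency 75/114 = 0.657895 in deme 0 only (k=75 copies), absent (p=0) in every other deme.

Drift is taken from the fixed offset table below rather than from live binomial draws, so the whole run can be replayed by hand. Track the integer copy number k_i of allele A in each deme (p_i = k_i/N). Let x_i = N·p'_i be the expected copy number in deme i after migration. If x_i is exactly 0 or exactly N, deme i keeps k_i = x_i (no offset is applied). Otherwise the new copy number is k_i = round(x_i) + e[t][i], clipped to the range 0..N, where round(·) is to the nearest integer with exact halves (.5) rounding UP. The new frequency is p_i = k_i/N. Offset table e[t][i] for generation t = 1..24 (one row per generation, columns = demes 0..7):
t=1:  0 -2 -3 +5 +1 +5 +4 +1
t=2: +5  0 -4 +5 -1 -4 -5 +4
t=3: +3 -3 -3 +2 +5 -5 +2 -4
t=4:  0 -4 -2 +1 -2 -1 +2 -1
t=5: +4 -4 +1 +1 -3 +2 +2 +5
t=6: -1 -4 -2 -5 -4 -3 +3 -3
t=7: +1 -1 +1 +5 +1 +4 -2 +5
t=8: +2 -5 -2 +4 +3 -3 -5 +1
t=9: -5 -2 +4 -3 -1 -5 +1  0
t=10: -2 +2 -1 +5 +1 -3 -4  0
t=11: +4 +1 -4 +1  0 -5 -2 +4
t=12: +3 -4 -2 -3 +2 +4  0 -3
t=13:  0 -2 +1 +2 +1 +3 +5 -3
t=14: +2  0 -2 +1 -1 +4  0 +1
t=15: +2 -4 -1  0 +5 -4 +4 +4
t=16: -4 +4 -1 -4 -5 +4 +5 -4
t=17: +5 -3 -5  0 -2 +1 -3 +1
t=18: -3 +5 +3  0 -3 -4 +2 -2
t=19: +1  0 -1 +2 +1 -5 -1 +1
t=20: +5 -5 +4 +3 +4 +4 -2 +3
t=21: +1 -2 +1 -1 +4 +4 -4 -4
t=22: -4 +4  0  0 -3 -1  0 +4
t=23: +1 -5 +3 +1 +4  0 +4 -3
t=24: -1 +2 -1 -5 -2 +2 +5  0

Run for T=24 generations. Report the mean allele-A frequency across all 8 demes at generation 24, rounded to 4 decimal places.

t=0: k=[75 0 0 0 0 0 0 0]
t=1: x=[73.8750 1.1250 0.0000 0.0000 0.0000 0.0000 0.0000 0.0000] k=[74 0 0 0 0 0 0 0]
t=2: x=[72.8900 1.1100 0.0000 0.0000 0.0000 0.0000 0.0000 0.0000] k=[78 1 0 0 0 0 0 0]
t=3: x=[76.8450 2.1400 0.0150 0.0000 0.0000 0.0000 0.0000 0.0000] k=[80 0 0 0 0 0 0 0]
t=4: x=[78.8000 1.2000 0.0000 0.0000 0.0000 0.0000 0.0000 0.0000] k=[79 0 0 0 0 0 0 0]
t=5: x=[77.8150 1.1850 0.0000 0.0000 0.0000 0.0000 0.0000 0.0000] k=[82 0 0 0 0 0 0 0]
t=6: x=[80.7700 1.2300 0.0000 0.0000 0.0000 0.0000 0.0000 0.0000] k=[80 0 0 0 0 0 0 0]
t=7: x=[78.8000 1.2000 0.0000 0.0000 0.0000 0.0000 0.0000 0.0000] k=[80 0 0 0 0 0 0 0]
t=8: x=[78.8000 1.2000 0.0000 0.0000 0.0000 0.0000 0.0000 0.0000] k=[81 0 0 0 0 0 0 0]
t=9: x=[79.7850 1.2150 0.0000 0.0000 0.0000 0.0000 0.0000 0.0000] k=[75 0 0 0 0 0 0 0]
t=10: x=[73.8750 1.1250 0.0000 0.0000 0.0000 0.0000 0.0000 0.0000] k=[72 3 0 0 0 0 0 0]
t=11: x=[70.9650 3.9900 0.0450 0.0000 0.0000 0.0000 0.0000 0.0000] k=[75 5 0 0 0 0 0 0]
t=12: x=[73.9500 5.9750 0.0750 0.0000 0.0000 0.0000 0.0000 0.0000] k=[77 2 0 0 0 0 0 0]
t=13: x=[75.8750 3.0950 0.0300 0.0000 0.0000 0.0000 0.0000 0.0000] k=[76 1 1 0 0 0 0 0]
t=14: x=[74.8750 2.1250 0.9850 0.0150 0.0000 0.0000 0.0000 0.0000] k=[77 2 0 1 0 0 0 0]
t=15: x=[75.8750 3.0950 0.0450 0.9700 0.0150 0.0000 0.0000 0.0000] k=[78 0 0 1 5 0 0 0]
t=16: x=[76.8300 1.1700 0.0150 1.0450 4.8650 0.0750 0.0000 0.0000] k=[73 5 0 0 0 4 0 0]
t=17: x=[71.9800 5.9450 0.0750 0.0000 0.0600 3.8800 0.0600 0.0000] k=[77 3 0 0 0 5 0 0]
t=18: x=[75.8900 4.0650 0.0450 0.0000 0.0750 4.8500 0.0750 0.0000] k=[73 9 3 0 0 1 2 0]
t=19: x=[72.0400 9.8700 3.0450 0.0450 0.0150 1.0000 1.9550 0.0300] k=[73 10 2 2 1 0 1 1]
t=20: x=[72.0550 10.8250 2.1200 1.9850 1.0000 0.0300 0.9850 1.0000] k=[77 6 6 5 5 4 0 4]
t=21: x=[75.9350 7.0650 5.9850 5.0150 4.9850 3.9550 0.1200 3.9400] k=[77 5 7 4 9 8 0 0]
t=22: x=[75.9200 6.1100 6.9250 4.1200 8.9100 7.8950 0.1200 0.0000] k=[72 10 7 4 6 7 0 0]
t=23: x=[71.0700 10.8850 7.0000 4.0750 5.9850 6.8800 0.1050 0.0000] k=[72 6 10 5 10 7 4 0]
t=24: x=[71.0100 7.0500 9.8650 5.1500 9.8800 7.0000 3.9850 0.0600] k=[70 9 9 0 8 9 9 0]

0.1250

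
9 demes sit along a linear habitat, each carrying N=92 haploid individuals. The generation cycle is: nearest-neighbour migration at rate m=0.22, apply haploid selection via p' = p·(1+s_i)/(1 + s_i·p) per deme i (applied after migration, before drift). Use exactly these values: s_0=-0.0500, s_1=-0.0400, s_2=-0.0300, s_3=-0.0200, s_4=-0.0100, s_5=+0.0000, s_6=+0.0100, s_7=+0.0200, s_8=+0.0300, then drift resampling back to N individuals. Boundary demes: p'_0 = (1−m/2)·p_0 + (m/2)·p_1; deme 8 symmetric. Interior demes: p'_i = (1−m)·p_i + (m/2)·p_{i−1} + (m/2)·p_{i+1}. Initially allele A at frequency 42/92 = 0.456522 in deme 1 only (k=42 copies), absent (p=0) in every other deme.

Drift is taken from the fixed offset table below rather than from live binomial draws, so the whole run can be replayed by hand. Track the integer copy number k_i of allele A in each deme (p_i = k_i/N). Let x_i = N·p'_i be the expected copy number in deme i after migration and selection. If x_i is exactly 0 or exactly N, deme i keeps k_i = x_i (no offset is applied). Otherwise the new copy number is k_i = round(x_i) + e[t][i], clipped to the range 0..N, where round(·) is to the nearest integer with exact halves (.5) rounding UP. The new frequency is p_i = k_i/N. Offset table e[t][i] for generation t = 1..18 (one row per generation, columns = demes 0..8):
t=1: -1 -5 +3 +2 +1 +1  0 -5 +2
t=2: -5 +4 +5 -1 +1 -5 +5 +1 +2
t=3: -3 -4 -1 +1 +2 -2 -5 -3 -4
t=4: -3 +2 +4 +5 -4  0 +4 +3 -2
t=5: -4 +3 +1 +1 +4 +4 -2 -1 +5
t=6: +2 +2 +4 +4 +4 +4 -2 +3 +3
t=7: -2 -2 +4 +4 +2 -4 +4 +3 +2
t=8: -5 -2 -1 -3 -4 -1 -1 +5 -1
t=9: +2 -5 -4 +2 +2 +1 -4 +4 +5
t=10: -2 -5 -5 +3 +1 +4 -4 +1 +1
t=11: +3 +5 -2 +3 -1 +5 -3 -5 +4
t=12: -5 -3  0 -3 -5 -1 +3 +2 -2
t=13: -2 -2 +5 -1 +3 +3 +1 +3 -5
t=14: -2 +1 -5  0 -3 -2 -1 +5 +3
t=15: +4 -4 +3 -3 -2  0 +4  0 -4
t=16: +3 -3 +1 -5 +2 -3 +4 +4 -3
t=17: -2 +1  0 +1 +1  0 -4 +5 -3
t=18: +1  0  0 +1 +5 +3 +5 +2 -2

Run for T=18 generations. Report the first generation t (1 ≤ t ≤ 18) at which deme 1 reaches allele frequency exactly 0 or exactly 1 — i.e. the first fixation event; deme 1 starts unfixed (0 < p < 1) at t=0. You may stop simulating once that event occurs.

10

t=0: k=[0 42 0 0 0 0 0 0 0]
t=1: x=[4.4000 31.9040 4.4882 0.0000 0.0000 0.0000 0.0000 0.0000 0.0000] k=[3 27 7 0 0 0 0 0 0]
t=2: x=[5.3745 21.4806 8.1996 0.7547 0.0000 0.0000 0.0000 0.0000 0.0000] k=[0 25 13 0 0 0 0 0 0]
t=3: x=[2.6164 20.2773 12.5561 1.4018 0.0000 0.0000 0.0000 0.0000 0.0000] k=[0 16 12 2 0 0 0 0 0]
t=4: x=[1.6736 13.3280 11.0406 2.8242 0.2178 0.0000 0.0000 0.0000 0.0000] k=[0 15 15 8 0 0 0 0 0]
t=5: x=[1.5689 12.8908 13.8674 7.7455 0.8713 0.0000 0.0000 0.0000 0.0000] k=[0 16 15 9 5 0 0 0 0]
t=6: x=[1.6736 13.6487 14.0829 9.0537 4.8437 0.5500 0.0000 0.0000 0.0000] k=[4 16 18 13 9 5 0 0 0]
t=7: x=[5.0687 14.3973 16.8075 12.8845 8.9187 4.8900 0.5555 0.0000 0.0000] k=[3 12 21 17 11 1 5 0 0]
t=8: x=[3.7987 11.5804 19.1048 16.5046 10.4664 2.5400 4.0483 0.5609 0.0000] k=[0 10 18 14 6 2 3 6 0]
t=9: x=[1.0456 9.4289 16.2681 13.3281 6.3801 2.5500 3.2511 5.1046 0.6797] k=[3 4 12 15 8 4 0 9 6]
t=10: x=[2.9595 4.5887 11.1481 13.6633 8.2542 4.0000 1.4441 7.8205 6.5065] k=[1 0 6 17 9 8 0 9 8]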